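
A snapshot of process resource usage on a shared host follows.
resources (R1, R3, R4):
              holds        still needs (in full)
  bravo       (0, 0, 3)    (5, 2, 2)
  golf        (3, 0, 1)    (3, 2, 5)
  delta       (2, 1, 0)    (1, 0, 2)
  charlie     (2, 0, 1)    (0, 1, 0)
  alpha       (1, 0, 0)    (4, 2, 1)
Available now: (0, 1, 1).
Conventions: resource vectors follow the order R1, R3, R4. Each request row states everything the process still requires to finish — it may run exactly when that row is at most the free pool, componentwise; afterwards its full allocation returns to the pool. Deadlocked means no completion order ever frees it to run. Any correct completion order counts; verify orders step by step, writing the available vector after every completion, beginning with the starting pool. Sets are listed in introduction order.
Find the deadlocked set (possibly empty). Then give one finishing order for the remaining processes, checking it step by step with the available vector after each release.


Nothing here is deadlocked.
Key observation: beginning at charlie, releases accumulate fast enough that every process eventually fits.
A valid finishing order for the others: charlie, delta, alpha, bravo, golf. Walking it through:
  pool = (0, 1, 1)
  charlie: need (0, 1, 0) fits (0, 1, 1); releases (2, 0, 1), pool now (2, 1, 2)
  delta: need (1, 0, 2) fits (2, 1, 2); releases (2, 1, 0), pool now (4, 2, 2)
  alpha: need (4, 2, 1) fits (4, 2, 2); releases (1, 0, 0), pool now (5, 2, 2)
  bravo: need (5, 2, 2) fits (5, 2, 2); releases (0, 0, 3), pool now (5, 2, 5)
  golf: need (3, 2, 5) fits (5, 2, 5); releases (3, 0, 1), pool now (8, 2, 6)


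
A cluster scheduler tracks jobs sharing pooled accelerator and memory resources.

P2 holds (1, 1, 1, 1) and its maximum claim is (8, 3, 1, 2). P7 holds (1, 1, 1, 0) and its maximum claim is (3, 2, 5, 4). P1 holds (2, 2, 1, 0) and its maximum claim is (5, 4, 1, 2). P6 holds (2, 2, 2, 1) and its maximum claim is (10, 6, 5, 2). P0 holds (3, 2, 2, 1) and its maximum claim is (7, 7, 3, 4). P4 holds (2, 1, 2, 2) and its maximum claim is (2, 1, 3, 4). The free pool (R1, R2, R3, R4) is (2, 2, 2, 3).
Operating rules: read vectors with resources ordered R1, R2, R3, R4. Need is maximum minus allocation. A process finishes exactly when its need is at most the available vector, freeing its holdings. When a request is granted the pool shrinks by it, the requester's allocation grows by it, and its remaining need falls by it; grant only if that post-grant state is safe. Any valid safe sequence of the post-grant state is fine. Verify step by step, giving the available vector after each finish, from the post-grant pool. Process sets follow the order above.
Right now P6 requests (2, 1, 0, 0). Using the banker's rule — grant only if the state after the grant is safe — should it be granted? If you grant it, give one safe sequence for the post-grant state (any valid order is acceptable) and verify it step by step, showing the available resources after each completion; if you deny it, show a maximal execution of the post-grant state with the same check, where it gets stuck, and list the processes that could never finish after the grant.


GRANT: granting preserves safety; a valid post-grant sequence is P4, P7, P1, P0, P2, P6.
Key observation: (0, 1, 2, 3) free after granting still covers P4 first, and each release covers the next.
Check on the post-grant state, step by step:
  pool = (0, 1, 2, 3)
  P4 needs (0, 0, 1, 2) <= (0, 1, 2, 3) -> finishes; pool += (2, 1, 2, 2) = (2, 2, 4, 5)
  P7 needs (2, 1, 4, 4) <= (2, 2, 4, 5) -> finishes; pool += (1, 1, 1, 0) = (3, 3, 5, 5)
  P1 needs (3, 2, 0, 2) <= (3, 3, 5, 5) -> finishes; pool += (2, 2, 1, 0) = (5, 5, 6, 5)
  P0 needs (4, 5, 1, 3) <= (5, 5, 6, 5) -> finishes; pool += (3, 2, 2, 1) = (8, 7, 8, 6)
  P2 needs (7, 2, 0, 1) <= (8, 7, 8, 6) -> finishes; pool += (1, 1, 1, 1) = (9, 8, 9, 7)
  P6 needs (6, 3, 3, 1) <= (9, 8, 9, 7) -> finishes; pool += (4, 3, 2, 1) = (13, 11, 11, 8)


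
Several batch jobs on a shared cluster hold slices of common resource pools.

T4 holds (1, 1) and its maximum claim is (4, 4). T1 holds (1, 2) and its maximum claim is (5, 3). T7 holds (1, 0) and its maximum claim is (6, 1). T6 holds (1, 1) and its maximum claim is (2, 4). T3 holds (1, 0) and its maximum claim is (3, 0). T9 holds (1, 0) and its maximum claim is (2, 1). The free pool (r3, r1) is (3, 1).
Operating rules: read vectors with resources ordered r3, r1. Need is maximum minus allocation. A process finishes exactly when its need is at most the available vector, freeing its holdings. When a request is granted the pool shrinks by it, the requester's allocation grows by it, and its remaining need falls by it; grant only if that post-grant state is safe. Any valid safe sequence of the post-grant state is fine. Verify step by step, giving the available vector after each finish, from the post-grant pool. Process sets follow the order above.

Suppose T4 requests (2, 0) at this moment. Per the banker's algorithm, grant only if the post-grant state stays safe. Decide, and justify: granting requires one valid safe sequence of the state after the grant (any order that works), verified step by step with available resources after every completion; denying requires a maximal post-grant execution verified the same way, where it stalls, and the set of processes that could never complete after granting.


DENY. Granting would leave the state unsafe.
Key observation: after T9, T3 the pool peaks at (3, 1), and each blocked process is short somewhere: T4 on r1; T1 on r3; T7 on r3; T6 on r1.
Pretend the grant happened; the run T9, T3 goes as far as possible. Verifying each step:
  pool = (1, 1)
  run T9 (needs (1, 1), free (1, 1)); after release of (1, 0) the pool is (2, 1)
  run T3 (needs (2, 0), free (2, 1)); after release of (1, 0) the pool is (3, 1)
  blocked: T4 wants (1, 3), pool (3, 1) — not enough r1
  blocked: T1 wants (4, 1), pool (3, 1) — not enough r3
  blocked: T7 wants (5, 1), pool (3, 1) — not enough r3
  blocked: T6 wants (1, 3), pool (3, 1) — not enough r1
Had the request been granted, T4, T1, T7 and T6 could never finish.


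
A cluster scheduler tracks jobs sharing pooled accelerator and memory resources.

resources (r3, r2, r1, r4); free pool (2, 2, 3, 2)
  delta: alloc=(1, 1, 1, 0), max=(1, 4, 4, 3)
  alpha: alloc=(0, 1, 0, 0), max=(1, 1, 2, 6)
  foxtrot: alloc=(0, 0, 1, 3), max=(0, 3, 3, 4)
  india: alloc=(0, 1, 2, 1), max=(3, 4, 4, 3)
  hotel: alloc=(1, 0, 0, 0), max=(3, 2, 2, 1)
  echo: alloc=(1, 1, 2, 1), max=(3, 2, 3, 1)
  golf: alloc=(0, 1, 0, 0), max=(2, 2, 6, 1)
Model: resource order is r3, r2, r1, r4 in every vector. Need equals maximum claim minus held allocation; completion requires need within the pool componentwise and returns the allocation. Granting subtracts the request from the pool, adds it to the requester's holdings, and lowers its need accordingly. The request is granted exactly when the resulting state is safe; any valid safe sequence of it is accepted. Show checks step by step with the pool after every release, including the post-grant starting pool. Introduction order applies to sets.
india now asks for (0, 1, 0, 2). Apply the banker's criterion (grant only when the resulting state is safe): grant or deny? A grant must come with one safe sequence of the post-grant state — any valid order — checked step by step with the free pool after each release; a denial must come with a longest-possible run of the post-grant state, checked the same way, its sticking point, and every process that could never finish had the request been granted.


GRANT — the state after the grant stays safe, e.g. via echo, india, delta, foxtrot, golf, alpha, hotel.
Key observation: (2, 1, 3, 0) free after granting still covers echo first, and each release covers the next.
Check on the post-grant state, step by step:
  pool = (2, 1, 3, 0)
  echo: need (2, 1, 1, 0) fits (2, 1, 3, 0); releases (1, 1, 2, 1), pool now (3, 2, 5, 1)
  india: need (3, 2, 2, 0) fits (3, 2, 5, 1); releases (0, 2, 2, 3), pool now (3, 4, 7, 4)
  delta: need (0, 3, 3, 3) fits (3, 4, 7, 4); releases (1, 1, 1, 0), pool now (4, 5, 8, 4)
  foxtrot: need (0, 3, 2, 1) fits (4, 5, 8, 4); releases (0, 0, 1, 3), pool now (4, 5, 9, 7)
  golf: need (2, 1, 6, 1) fits (4, 5, 9, 7); releases (0, 1, 0, 0), pool now (4, 6, 9, 7)
  alpha: need (1, 0, 2, 6) fits (4, 6, 9, 7); releases (0, 1, 0, 0), pool now (4, 7, 9, 7)
  hotel: need (2, 2, 2, 1) fits (4, 7, 9, 7); releases (1, 0, 0, 0), pool now (5, 7, 9, 7)


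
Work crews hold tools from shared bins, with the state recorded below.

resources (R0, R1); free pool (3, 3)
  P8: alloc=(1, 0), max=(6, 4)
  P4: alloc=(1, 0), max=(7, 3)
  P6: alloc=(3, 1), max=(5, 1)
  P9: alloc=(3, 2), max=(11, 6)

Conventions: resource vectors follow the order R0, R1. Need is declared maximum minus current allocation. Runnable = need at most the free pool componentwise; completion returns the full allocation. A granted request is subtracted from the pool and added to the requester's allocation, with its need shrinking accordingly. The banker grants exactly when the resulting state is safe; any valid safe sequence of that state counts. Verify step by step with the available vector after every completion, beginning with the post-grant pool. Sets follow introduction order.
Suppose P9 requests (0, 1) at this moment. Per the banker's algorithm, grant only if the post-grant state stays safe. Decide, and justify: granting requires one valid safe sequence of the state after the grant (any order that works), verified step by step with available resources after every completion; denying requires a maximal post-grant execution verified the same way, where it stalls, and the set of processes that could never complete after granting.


DENY — the pretend-granted state is unsafe.
Key observation: after P6, P4 the pool peaks at (7, 3), and each blocked process is short somewhere: P8 on R1; P9 on R0.
On the post-grant state, P6, P4 is a maximal run — nothing extends it. Walking it through:
  pool = (3, 2)
  P6: need (2, 0) fits (3, 2); releases (3, 1), pool now (6, 3)
  P4: need (6, 3) fits (6, 3); releases (1, 0), pool now (7, 3)
  P8 still needs (5, 4) but only (7, 3) is free — short on R1
  P9 still needs (8, 3) but only (7, 3) is free — short on R0
Processes that could never finish after the grant: P8 and P9.


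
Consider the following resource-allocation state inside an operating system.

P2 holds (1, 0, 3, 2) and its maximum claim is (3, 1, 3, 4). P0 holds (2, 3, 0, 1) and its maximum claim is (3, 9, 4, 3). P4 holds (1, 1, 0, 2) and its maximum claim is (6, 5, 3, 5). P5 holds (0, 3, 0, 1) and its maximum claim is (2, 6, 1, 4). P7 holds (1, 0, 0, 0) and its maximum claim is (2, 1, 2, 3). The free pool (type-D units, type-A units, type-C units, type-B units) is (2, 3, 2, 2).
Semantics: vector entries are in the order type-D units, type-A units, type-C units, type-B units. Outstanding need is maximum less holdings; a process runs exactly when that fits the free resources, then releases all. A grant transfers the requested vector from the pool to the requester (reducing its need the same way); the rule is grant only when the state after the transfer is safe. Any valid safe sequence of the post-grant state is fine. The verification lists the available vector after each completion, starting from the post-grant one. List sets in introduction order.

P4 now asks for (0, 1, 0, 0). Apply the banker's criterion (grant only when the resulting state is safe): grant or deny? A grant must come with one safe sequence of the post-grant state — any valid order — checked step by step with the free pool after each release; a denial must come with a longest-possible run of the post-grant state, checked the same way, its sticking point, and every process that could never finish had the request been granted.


DENY: after the grant no complete ordering would exist.
Key observation: after P2, P7 complete, (4, 2, 5, 4) is the best the pool ever gets, yet each leftover process wants more type-A units.
After a pretend grant, a maximal execution: P2, P7 — then nothing else fits. Walking it through:
  pool = (2, 2, 2, 2)
  P2 needs (2, 1, 0, 2) <= (2, 2, 2, 2) -> finishes; pool += (1, 0, 3, 2) = (3, 2, 5, 4)
  P7 needs (1, 1, 2, 3) <= (3, 2, 5, 4) -> finishes; pool += (1, 0, 0, 0) = (4, 2, 5, 4)
  P0 still needs (1, 6, 4, 2) but only (4, 2, 5, 4) is free — short on type-A units
  P4 still needs (5, 3, 3, 3) but only (4, 2, 5, 4) is free — short on type-D units and type-A units
  P5 still needs (2, 3, 1, 3) but only (4, 2, 5, 4) is free — short on type-A units
Post-grant, the permanently blocked set is P0, P4 and P5.


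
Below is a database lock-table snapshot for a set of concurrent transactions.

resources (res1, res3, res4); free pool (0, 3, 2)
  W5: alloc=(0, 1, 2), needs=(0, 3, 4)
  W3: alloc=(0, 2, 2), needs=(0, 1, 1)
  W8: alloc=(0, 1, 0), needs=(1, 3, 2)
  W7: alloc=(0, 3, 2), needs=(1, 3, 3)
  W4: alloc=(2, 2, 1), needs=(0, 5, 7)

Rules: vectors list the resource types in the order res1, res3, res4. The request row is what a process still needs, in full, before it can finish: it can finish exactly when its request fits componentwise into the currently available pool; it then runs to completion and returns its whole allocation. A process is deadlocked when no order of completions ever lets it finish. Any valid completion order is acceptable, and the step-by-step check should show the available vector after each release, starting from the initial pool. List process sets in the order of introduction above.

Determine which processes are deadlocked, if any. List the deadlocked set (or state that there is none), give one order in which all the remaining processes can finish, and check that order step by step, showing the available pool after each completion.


The deadlocked set is W8, W7 and W4.
Key observation: after W3, W5 the pool peaks at (0, 6, 6), and each blocked process is short somewhere: W8 on res1; W7 on res1; W4 on res4.
One completion order for the rest: W3, W5. Walking it through:
  pool = (0, 3, 2)
  W3: need (0, 1, 1) fits (0, 3, 2); releases (0, 2, 2), pool now (0, 5, 4)
  W5: need (0, 3, 4) fits (0, 5, 4); releases (0, 1, 2), pool now (0, 6, 6)
The blocked processes can never fit:
  blocked: W8 wants (1, 3, 2), pool (0, 6, 6) — not enough res1
  blocked: W7 wants (1, 3, 3), pool (0, 6, 6) — not enough res1
  blocked: W4 wants (0, 5, 7), pool (0, 6, 6) — not enough res4


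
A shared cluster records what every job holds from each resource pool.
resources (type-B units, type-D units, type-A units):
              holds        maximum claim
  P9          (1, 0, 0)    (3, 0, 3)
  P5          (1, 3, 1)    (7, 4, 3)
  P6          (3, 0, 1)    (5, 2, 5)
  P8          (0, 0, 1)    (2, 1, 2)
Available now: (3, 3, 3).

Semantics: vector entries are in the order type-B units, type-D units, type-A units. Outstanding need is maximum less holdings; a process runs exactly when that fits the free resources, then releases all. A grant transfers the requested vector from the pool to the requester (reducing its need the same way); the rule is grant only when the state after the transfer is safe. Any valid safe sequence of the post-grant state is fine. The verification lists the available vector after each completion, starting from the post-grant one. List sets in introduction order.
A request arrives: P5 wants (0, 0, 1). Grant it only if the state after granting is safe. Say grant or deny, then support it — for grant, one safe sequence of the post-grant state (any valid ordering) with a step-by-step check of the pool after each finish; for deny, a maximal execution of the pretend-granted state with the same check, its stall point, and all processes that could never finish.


DENY. Granting would leave the state unsafe.
Key observation: after P8, P9 the pool peaks at (4, 3, 3), and each blocked process is short somewhere: P5 on type-B units; P6 on type-A units.
After a pretend grant, a maximal execution: P8, P9 — then nothing else fits. Verifying each step:
  pool = (3, 3, 2)
  P8: need (2, 1, 1) fits (3, 3, 2); releases (0, 0, 1), pool now (3, 3, 3)
  P9: need (2, 0, 3) fits (3, 3, 3); releases (1, 0, 0), pool now (4, 3, 3)
  blocked: P5 wants (6, 1, 1), pool (4, 3, 3) — not enough type-B units
  blocked: P6 wants (2, 2, 4), pool (4, 3, 3) — not enough type-A units
Had the request been granted, P5 and P6 could never finish.


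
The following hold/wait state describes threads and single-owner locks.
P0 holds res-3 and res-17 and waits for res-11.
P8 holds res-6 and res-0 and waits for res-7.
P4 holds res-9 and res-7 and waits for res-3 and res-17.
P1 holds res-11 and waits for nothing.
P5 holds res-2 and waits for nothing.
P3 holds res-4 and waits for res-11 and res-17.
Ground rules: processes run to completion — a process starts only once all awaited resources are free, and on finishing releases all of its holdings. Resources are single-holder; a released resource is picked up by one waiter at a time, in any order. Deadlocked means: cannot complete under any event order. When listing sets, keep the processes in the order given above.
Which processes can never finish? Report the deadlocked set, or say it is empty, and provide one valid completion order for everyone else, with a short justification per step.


The deadlocked set is empty.
Key observation: the wait relation is loop-free; peeling off processes with no waits unwinds the whole state.
A valid finishing order for the others: P1, P0, P5, P4, P3, P8.
Check, step by step:
  P1 waits on nothing -> runs at once and releases res-11
  P0: everything it awaited (res-11) is free; runs, freeing res-3 and res-17
  P5 waits on nothing -> runs at once and releases res-2
  P4: everything it awaited (res-3 and res-17) is free; runs, freeing res-9 and res-7
  P3: everything it awaited (res-11 and res-17) is free; runs, freeing res-4
  P8: everything it awaited (res-7) is free; runs, freeing res-6 and res-0


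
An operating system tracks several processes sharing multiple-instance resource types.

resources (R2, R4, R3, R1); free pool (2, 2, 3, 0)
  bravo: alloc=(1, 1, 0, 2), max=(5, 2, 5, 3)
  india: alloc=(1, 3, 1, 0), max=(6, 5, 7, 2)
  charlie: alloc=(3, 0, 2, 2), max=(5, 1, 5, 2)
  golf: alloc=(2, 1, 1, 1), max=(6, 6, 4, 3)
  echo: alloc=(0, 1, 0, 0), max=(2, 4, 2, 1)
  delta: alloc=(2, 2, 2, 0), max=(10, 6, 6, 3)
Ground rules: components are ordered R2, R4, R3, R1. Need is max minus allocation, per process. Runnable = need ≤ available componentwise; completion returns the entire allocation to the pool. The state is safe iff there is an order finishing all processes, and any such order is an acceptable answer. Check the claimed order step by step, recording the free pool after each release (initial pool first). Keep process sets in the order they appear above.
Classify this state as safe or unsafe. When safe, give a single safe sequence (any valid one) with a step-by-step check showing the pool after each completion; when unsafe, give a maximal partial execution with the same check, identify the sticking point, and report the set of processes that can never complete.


The state is UNSAFE.
Key observation: after charlie, bravo, echo the pool peaks at (6, 4, 5, 4), and each blocked process is short somewhere: india on R3; golf on R4; delta on R2.
The run charlie, bravo, echo cannot be extended any further. Check, step by step:
  pool = (2, 2, 3, 0)
  charlie needs (2, 1, 3, 0) <= (2, 2, 3, 0) -> finishes; pool += (3, 0, 2, 2) = (5, 2, 5, 2)
  bravo needs (4, 1, 5, 1) <= (5, 2, 5, 2) -> finishes; pool += (1, 1, 0, 2) = (6, 3, 5, 4)
  echo needs (2, 3, 2, 1) <= (6, 3, 5, 4) -> finishes; pool += (0, 1, 0, 0) = (6, 4, 5, 4)
  india still needs (5, 2, 6, 2) but only (6, 4, 5, 4) is free — short on R3
  golf still needs (4, 5, 3, 2) but only (6, 4, 5, 4) is free — short on R4
  delta still needs (8, 4, 4, 3) but only (6, 4, 5, 4) is free — short on R2
Processes that can never finish: india, golf and delta.


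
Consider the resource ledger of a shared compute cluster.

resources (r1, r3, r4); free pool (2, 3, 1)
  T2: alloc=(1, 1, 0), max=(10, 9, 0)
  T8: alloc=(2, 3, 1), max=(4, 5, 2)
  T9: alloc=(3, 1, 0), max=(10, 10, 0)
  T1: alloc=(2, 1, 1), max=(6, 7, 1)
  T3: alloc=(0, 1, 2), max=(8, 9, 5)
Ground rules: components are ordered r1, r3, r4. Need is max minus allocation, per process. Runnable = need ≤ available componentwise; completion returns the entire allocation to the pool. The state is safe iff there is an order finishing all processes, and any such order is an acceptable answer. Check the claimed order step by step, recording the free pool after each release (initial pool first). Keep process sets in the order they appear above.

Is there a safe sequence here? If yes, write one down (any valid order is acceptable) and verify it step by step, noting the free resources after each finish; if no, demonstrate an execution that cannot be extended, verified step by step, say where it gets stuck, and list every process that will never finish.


UNSAFE.
Key observation: once T8, T1 finish, the pool peaks at (6, 7, 3) — and every remaining process still needs more r1 than that.
The run T8, T1 cannot be extended any further. Check, step by step:
  pool = (2, 3, 1)
  T8: need (2, 2, 1) fits (2, 3, 1); releases (2, 3, 1), pool now (4, 6, 2)
  T1: need (4, 6, 0) fits (4, 6, 2); releases (2, 1, 1), pool now (6, 7, 3)
  T2 cannot run: need (9, 8, 0) vs free (6, 7, 3) (insufficient r1 and r3)
  T9 cannot run: need (7, 9, 0) vs free (6, 7, 3) (insufficient r1 and r3)
  T3 cannot run: need (8, 8, 3) vs free (6, 7, 3) (insufficient r1 and r3)
Never able to finish: T2, T9 and T3.


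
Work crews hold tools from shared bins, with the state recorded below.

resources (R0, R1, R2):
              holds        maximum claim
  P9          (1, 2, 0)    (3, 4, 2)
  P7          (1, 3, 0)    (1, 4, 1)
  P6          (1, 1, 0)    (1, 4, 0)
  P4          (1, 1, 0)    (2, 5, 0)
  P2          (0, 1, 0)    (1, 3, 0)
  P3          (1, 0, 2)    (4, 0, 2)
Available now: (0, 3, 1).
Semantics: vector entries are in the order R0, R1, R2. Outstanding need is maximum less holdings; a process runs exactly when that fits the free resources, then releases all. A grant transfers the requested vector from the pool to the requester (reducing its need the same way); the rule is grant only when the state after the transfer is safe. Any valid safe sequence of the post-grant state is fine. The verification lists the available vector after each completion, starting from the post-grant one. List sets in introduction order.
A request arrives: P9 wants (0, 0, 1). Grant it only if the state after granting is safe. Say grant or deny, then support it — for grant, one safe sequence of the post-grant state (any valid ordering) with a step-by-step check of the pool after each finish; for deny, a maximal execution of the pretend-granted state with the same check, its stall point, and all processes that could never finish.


DENY. Granting would leave the state unsafe.
Key observation: after P6, P4, P2 the pool peaks at (2, 6, 0), and each blocked process is short somewhere: P9 on R2; P7 on R2; P3 on R0.
Pretend the grant happened; the run P6, P4, P2 goes as far as possible. Check, step by step:
  pool = (0, 3, 0)
  P6: need (0, 3, 0) fits (0, 3, 0); releases (1, 1, 0), pool now (1, 4, 0)
  P4: need (1, 4, 0) fits (1, 4, 0); releases (1, 1, 0), pool now (2, 5, 0)
  P2: need (1, 2, 0) fits (2, 5, 0); releases (0, 1, 0), pool now (2, 6, 0)
  P9 cannot run: need (2, 2, 1) vs free (2, 6, 0) (insufficient R2)
  P7 cannot run: need (0, 1, 1) vs free (2, 6, 0) (insufficient R2)
  P3 cannot run: need (3, 0, 0) vs free (2, 6, 0) (insufficient R0)
Had the request been granted, P9, P7 and P3 could never finish.


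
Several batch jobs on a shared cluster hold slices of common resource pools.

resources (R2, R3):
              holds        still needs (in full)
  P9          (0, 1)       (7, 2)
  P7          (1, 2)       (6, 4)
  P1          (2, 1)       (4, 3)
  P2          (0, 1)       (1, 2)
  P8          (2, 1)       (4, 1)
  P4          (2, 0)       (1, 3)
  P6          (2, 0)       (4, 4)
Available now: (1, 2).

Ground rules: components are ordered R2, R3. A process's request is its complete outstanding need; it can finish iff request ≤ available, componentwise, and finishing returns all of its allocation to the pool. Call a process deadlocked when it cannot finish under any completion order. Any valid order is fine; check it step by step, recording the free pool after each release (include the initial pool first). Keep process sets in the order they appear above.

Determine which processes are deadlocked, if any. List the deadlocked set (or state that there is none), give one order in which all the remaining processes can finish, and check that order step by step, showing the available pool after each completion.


Deadlocked: P9, P7, P1, P8 and P6.
Key observation: no order helps: past P2, P4, the free pool tops out at (3, 3), below what each blocked process needs in R2.
One completion order for the rest: P2, P4. Verifying each step:
  pool = (1, 2)
  P2: need (1, 2) fits (1, 2); releases (0, 1), pool now (1, 3)
  P4: need (1, 3) fits (1, 3); releases (2, 0), pool now (3, 3)
The blocked processes can never fit:
  P9 still needs (7, 2) but only (3, 3) is free — short on R2
  P7 still needs (6, 4) but only (3, 3) is free — short on R2 and R3
  P1 still needs (4, 3) but only (3, 3) is free — short on R2
  P8 still needs (4, 1) but only (3, 3) is free — short on R2
  P6 still needs (4, 4) but only (3, 3) is free — short on R2 and R3


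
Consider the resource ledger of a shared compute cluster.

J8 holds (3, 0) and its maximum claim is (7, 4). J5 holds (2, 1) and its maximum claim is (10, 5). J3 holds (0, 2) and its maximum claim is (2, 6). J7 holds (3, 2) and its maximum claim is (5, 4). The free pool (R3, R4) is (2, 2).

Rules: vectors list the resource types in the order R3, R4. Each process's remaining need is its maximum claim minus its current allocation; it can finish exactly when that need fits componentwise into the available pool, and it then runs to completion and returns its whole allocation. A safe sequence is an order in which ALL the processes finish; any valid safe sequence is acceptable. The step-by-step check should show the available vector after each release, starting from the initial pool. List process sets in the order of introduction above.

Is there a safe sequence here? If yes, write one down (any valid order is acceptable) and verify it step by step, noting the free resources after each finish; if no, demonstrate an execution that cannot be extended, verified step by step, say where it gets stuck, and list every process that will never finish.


SAFE. One safe sequence: J7, J3, J8, J5.
Key observation: reading the order forward, J7 is the first process whose need (2, 2) meets the free pool (2, 2) exactly on a resource it requests.
Step-by-step check:
  pool = (2, 2)
  J7: need (2, 2) fits (2, 2); releases (3, 2), pool now (5, 4)
  J3: need (2, 4) fits (5, 4); releases (0, 2), pool now (5, 6)
  J8: need (4, 4) fits (5, 6); releases (3, 0), pool now (8, 6)
  J5: need (8, 4) fits (8, 6); releases (2, 1), pool now (10, 7)


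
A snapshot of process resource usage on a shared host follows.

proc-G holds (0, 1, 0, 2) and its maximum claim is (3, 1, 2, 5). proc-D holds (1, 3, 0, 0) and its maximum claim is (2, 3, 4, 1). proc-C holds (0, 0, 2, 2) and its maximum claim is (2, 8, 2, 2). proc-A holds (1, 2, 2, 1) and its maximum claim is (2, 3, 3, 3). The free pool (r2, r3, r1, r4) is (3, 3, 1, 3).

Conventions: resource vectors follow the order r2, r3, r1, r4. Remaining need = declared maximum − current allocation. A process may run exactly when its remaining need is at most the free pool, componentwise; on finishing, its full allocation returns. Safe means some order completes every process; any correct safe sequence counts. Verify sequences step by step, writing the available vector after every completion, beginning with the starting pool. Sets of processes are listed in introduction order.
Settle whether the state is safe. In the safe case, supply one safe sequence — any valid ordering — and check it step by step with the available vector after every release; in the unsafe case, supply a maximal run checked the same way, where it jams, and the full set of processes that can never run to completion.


The state is UNSAFE.
Key observation: after proc-A, proc-G the pool peaks at (4, 6, 3, 6), and each blocked process is short somewhere: proc-D on r1; proc-C on r3.
The run proc-A, proc-G cannot be extended any further. Walking it through:
  pool = (3, 3, 1, 3)
  run proc-A (needs (1, 1, 1, 2), free (3, 3, 1, 3)); after release of (1, 2, 2, 1) the pool is (4, 5, 3, 4)
  run proc-G (needs (3, 0, 2, 3), free (4, 5, 3, 4)); after release of (0, 1, 0, 2) the pool is (4, 6, 3, 6)
  proc-D still needs (1, 0, 4, 1) but only (4, 6, 3, 6) is free — short on r1
  proc-C still needs (2, 8, 0, 0) but only (4, 6, 3, 6) is free — short on r3
Processes that can never finish: proc-D and proc-C.


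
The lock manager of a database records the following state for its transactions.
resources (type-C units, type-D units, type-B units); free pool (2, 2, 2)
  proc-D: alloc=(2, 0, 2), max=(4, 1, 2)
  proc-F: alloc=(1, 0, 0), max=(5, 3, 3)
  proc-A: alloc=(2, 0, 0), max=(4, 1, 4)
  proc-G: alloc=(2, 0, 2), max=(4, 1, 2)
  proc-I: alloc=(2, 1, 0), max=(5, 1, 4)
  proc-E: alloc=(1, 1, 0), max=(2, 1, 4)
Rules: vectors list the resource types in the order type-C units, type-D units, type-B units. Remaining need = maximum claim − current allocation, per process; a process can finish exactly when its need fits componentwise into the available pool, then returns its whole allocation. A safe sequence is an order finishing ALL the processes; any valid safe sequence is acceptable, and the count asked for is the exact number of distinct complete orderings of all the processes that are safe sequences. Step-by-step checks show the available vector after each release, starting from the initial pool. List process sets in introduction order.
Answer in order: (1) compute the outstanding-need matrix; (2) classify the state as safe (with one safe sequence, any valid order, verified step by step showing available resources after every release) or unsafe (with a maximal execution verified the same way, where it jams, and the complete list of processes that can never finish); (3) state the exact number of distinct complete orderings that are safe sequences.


(1) Remaining need (order type-C units, type-D units, type-B units):
  proc-D: (2, 1, 0)
  proc-F: (4, 3, 3)
  proc-A: (2, 1, 4)
  proc-G: (2, 1, 0)
  proc-I: (3, 0, 4)
  proc-E: (1, 0, 4)
(2) The state is SAFE; one workable sequence: proc-D, proc-E, proc-F, proc-G, proc-A, proc-I.
Key observation: the first exact fit in this order is proc-D — it needs (2, 1, 0) with (2, 2, 2) free, meeting a requested resource to the last unit.
Check, step by step:
  pool = (2, 2, 2)
  run proc-D (needs (2, 1, 0), free (2, 2, 2)); after release of (2, 0, 2) the pool is (4, 2, 4)
  run proc-E (needs (1, 0, 4), free (4, 2, 4)); after release of (1, 1, 0) the pool is (5, 3, 4)
  run proc-F (needs (4, 3, 3), free (5, 3, 4)); after release of (1, 0, 0) the pool is (6, 3, 4)
  run proc-G (needs (2, 1, 0), free (6, 3, 4)); after release of (2, 0, 2) the pool is (8, 3, 6)
  run proc-A (needs (2, 1, 4), free (8, 3, 6)); after release of (2, 0, 0) the pool is (10, 3, 6)
  run proc-I (needs (3, 0, 4), free (10, 3, 6)); after release of (2, 1, 0) the pool is (12, 4, 6)
(3) The exact count: 160 of the possible complete orderings are safe sequences.


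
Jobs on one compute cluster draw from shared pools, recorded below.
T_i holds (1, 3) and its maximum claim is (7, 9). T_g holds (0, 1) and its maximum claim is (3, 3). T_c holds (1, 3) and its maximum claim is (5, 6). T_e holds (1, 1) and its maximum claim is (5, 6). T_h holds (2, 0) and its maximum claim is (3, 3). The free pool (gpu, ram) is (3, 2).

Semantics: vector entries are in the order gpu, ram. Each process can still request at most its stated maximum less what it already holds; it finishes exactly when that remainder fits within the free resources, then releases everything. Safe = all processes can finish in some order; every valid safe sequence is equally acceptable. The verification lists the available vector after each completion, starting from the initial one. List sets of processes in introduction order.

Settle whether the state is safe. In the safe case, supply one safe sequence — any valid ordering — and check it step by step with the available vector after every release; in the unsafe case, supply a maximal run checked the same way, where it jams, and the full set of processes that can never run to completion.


The state is SAFE; one workable sequence: T_g, T_h, T_c, T_e, T_i.
Key observation: the order's first zero-slack moment is T_g ((3, 2) needed, (3, 2) free — a requested resource with nothing to spare).
Verifying each step:
  pool = (3, 2)
  T_g needs (3, 2) <= (3, 2) -> finishes; pool += (0, 1) = (3, 3)
  T_h needs (1, 3) <= (3, 3) -> finishes; pool += (2, 0) = (5, 3)
  T_c needs (4, 3) <= (5, 3) -> finishes; pool += (1, 3) = (6, 6)
  T_e needs (4, 5) <= (6, 6) -> finishes; pool += (1, 1) = (7, 7)
  T_i needs (6, 6) <= (7, 7) -> finishes; pool += (1, 3) = (8, 10)


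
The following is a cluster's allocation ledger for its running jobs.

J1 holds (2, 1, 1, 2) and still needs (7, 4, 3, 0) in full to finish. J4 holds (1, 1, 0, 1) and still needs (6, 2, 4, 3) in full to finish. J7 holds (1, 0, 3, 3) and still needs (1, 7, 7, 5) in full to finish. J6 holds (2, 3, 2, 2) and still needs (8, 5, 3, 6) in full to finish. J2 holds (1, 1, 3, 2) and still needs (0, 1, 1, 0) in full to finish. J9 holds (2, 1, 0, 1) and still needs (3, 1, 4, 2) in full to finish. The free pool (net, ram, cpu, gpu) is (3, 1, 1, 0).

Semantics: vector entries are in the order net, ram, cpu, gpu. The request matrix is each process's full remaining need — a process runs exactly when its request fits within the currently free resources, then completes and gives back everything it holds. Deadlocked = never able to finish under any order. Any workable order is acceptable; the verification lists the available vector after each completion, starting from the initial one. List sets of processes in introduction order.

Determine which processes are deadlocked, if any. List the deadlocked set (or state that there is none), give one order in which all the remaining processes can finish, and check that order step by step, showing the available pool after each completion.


No process is deadlocked.
Key observation: the pool covers J2 at once, and every later process fits after earlier releases.
One completion order for the rest: J2, J9, J4, J1, J6, J7. Walking it through:
  pool = (3, 1, 1, 0)
  run J2 (needs (0, 1, 1, 0), free (3, 1, 1, 0)); after release of (1, 1, 3, 2) the pool is (4, 2, 4, 2)
  run J9 (needs (3, 1, 4, 2), free (4, 2, 4, 2)); after release of (2, 1, 0, 1) the pool is (6, 3, 4, 3)
  run J4 (needs (6, 2, 4, 3), free (6, 3, 4, 3)); after release of (1, 1, 0, 1) the pool is (7, 4, 4, 4)
  run J1 (needs (7, 4, 3, 0), free (7, 4, 4, 4)); after release of (2, 1, 1, 2) the pool is (9, 5, 5, 6)
  run J6 (needs (8, 5, 3, 6), free (9, 5, 5, 6)); after release of (2, 3, 2, 2) the pool is (11, 8, 7, 8)
  run J7 (needs (1, 7, 7, 5), free (11, 8, 7, 8)); after release of (1, 0, 3, 3) the pool is (12, 8, 10, 11)


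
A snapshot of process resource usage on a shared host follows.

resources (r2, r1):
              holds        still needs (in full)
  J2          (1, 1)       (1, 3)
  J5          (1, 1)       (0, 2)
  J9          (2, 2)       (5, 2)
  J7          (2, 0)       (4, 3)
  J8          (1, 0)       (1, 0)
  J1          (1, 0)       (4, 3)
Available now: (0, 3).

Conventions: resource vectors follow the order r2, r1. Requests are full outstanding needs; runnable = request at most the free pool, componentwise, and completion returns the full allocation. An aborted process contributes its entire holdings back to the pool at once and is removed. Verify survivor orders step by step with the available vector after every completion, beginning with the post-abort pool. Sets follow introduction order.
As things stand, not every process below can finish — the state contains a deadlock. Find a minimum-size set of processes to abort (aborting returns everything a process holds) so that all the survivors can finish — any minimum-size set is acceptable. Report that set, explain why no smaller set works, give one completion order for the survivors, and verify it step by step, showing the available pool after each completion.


Abort J9.
Key observation: the deadlocked J1 becomes finishable only because J9 released (2, 2); it completes at step 3 below.
No smaller set exists: with zero aborts the deadlock remains.
One survivor order: J5, J2, J1, J7, J8. Walking it through (post-abort pool first):
  pool = (2, 5)
  J5 needs (0, 2) <= (2, 5) -> finishes; pool += (1, 1) = (3, 6)
  J2 needs (1, 3) <= (3, 6) -> finishes; pool += (1, 1) = (4, 7)
  J1 needs (4, 3) <= (4, 7) -> finishes; pool += (1, 0) = (5, 7)
  J7 needs (4, 3) <= (5, 7) -> finishes; pool += (2, 0) = (7, 7)
  J8 needs (1, 0) <= (7, 7) -> finishes; pool += (1, 0) = (8, 7)


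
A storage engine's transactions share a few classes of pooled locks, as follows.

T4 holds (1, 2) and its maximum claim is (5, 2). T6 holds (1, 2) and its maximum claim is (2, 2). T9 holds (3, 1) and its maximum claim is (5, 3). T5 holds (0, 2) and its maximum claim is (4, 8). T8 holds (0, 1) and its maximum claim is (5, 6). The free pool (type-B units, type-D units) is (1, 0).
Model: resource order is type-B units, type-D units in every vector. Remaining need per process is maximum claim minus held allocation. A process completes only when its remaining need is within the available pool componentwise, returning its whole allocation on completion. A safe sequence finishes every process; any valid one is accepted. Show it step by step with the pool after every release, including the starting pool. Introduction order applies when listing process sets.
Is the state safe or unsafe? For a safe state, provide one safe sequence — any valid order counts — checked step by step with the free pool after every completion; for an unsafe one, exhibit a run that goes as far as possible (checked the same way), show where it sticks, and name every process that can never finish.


SAFE. One safe sequence: T6, T9, T4, T8, T5.
Key observation: the first exact fit in this order is T6 — it needs (1, 0) with (1, 0) free, meeting a requested resource to the last unit.
Check, step by step:
  pool = (1, 0)
  T6: need (1, 0) fits (1, 0); releases (1, 2), pool now (2, 2)
  T9: need (2, 2) fits (2, 2); releases (3, 1), pool now (5, 3)
  T4: need (4, 0) fits (5, 3); releases (1, 2), pool now (6, 5)
  T8: need (5, 5) fits (6, 5); releases (0, 1), pool now (6, 6)
  T5: need (4, 6) fits (6, 6); releases (0, 2), pool now (6, 8)


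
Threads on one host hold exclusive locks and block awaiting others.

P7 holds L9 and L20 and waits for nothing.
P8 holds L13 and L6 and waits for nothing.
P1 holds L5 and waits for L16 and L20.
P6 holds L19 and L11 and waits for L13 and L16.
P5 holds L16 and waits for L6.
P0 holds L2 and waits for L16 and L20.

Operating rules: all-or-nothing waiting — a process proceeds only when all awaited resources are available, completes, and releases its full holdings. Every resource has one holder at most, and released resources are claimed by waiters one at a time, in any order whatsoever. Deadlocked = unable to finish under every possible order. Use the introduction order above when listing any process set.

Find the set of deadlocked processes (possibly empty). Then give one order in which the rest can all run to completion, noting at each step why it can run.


No process is deadlocked.
Key observation: there is no circular wait here — follow any chain and it reaches a process that is free to run now.
The rest can finish in the order P8, P5, P7, P1, P0, P6.
Step-by-step check:
  P8: no waits; runs immediately, freeing L13 and L6
  P5: everything it awaited (L6) is free; runs, freeing L16
  P7: no waits; runs immediately, freeing L9 and L20
  P1: everything it awaited (L16 and L20) is free; runs, freeing L5
  P0: everything it awaited (L16 and L20) is free; runs, freeing L2
  P6: everything it awaited (L13 and L16) is free; runs, freeing L19 and L11
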